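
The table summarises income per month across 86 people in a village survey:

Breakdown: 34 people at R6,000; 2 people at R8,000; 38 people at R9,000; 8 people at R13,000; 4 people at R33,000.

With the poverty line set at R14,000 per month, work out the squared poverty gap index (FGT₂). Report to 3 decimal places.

0.190

Incomes under z: 34×R6,000, 2×R8,000, 38×R9,000, 8×R13,000 (q = 82 of N = 86).
Gap ratios (z−y)/z: (14000−6000)/14000 = 0.5714 (×34); (14000−8000)/14000 = 0.4286 (×2); (14000−9000)/14000 = 0.3571 (×38); (14000−13000)/14000 = 0.0714 (×8).
Squared: 0.3265 (×34); 0.1837 (×2); 0.1276 (×38); 0.0051 (×8).
Sum = 16.357143; P₂ = 16.357143 / 86 = 0.190.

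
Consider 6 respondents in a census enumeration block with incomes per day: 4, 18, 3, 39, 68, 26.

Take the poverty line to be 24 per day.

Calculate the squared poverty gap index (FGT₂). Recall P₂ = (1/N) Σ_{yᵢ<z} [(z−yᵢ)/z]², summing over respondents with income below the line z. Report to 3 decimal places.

0.254

Below z: 3, 4, 18 (q = 3 of N = 6).
Normalized shortfalls: (24−3)/24 = 0.8750; (24−4)/24 = 0.8333; (24−18)/24 = 0.2500.
Squared: 0.7656; 0.6944; 0.0625.
Sum = 1.522569; P₂ = 1.522569 / 6 = 0.254.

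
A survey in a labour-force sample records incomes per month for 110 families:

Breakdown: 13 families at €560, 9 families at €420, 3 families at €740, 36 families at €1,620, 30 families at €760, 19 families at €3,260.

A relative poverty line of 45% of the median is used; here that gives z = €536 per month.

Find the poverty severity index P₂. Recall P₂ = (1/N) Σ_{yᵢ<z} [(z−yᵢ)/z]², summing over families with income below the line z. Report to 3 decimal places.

0.004

Poor units: 9×€420 (q = 9 of N = 110).
Gap ratios (z−y)/z: (536−420)/536 = 0.2164 (×9).
Squared: 0.0468 (×9).
Sum = 0.421530; P₂ = 0.421530 / 110 = 0.004.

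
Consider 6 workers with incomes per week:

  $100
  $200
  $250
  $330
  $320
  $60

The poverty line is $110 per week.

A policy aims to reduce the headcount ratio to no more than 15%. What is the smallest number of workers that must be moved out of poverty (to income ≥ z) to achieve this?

2

2 of the 6 workers are poor, so H = 2/6 = 0.333.
A headcount ratio of at most 15% allows at most ⌊0.15 × 6⌋ = 0 poor workers.
So at least 2 − 0 = 2 must be lifted.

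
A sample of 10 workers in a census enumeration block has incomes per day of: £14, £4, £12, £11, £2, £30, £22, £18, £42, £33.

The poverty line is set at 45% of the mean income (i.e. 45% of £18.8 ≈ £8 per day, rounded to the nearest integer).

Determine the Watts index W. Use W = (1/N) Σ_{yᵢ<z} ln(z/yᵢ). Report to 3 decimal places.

0.208

Below the line: £2, £4 (q = 2 of N = 10).
Log shortfalls: ln(8/2) = 1.3863; ln(8/4) = 0.6931.
W = 2.079442 / 10 = 0.208.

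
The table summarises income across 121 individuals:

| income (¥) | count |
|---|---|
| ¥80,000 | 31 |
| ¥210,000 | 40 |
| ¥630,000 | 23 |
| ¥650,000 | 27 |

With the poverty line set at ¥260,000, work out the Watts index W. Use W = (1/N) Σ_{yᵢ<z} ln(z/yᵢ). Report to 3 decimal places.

0.373

Below z: 31×¥80,000, 40×¥210,000 (q = 71 of N = 121).
Log shortfalls: ln(260000/80000) = 1.1787 (×31); ln(260000/210000) = 0.2136 (×40).
W = 45.081269 / 121 = 0.373.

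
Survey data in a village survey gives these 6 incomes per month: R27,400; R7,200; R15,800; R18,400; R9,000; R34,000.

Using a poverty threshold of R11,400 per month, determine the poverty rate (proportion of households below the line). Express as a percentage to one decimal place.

2 of the 6 households have income below R11,400.
H = 2/6 = 33.3%.

33.3%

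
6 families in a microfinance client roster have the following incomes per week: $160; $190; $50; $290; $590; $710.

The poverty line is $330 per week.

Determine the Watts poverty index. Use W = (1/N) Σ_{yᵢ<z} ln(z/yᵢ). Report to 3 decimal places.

0.549

Incomes under z: $50, $160, $190, $290 (q = 4 of N = 6).
Log gaps: ln(330/50) = 1.8871; ln(330/160) = 0.7239; ln(330/190) = 0.5521; ln(330/290) = 0.1292.
W = 3.292269 / 6 = 0.549.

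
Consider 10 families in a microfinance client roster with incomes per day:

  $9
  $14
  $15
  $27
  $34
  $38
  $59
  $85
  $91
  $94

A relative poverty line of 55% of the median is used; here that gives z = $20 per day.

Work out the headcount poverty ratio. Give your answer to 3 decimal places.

3 of the 10 families have income below $20.
H = 3/10 = 0.300.

0.300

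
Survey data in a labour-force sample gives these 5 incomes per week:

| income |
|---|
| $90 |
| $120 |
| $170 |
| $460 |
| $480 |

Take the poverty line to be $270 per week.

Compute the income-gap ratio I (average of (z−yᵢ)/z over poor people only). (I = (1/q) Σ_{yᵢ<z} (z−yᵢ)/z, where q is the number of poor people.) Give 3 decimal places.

0.531

Below the line: $90, $120, $170 (q = 3 of N = 5).
Shortfall ratios (z−y)/z: 0.6667, 0.5556, 0.3704; sum = 1.592593.
I averages over the q = 3 poor units only: 1.592593 / 3 = 0.531.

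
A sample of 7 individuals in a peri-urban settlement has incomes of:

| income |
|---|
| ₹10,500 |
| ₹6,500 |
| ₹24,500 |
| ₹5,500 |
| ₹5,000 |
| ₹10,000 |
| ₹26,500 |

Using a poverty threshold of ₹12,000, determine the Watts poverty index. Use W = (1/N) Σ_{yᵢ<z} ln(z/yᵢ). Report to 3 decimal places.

Poor units: ₹5,000, ₹5,500, ₹6,500, ₹10,000, ₹10,500 (q = 5 of N = 7).
Log gaps: ln(12000/5000) = 0.8755; ln(12000/5500) = 0.7802; ln(12000/6500) = 0.6131; ln(12000/10000) = 0.1823; ln(12000/10500) = 0.1335.
W = 2.584585 / 7 = 0.369.

0.369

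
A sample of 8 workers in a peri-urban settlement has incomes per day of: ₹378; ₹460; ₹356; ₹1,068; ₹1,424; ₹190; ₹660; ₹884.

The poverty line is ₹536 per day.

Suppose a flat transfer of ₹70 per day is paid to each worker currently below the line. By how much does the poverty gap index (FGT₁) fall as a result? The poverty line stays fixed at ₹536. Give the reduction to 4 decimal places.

0.0653

Before: below the line — ₹190, ₹356, ₹378, ₹460; poverty gap index (FGT₁) = 0.177239.
After the ₹70 transfer: below the line — ₹260, ₹426, ₹448, ₹530; poverty gap index (FGT₁) = 0.111940.
Reduction = 0.177239 − 0.111940 = 0.0653.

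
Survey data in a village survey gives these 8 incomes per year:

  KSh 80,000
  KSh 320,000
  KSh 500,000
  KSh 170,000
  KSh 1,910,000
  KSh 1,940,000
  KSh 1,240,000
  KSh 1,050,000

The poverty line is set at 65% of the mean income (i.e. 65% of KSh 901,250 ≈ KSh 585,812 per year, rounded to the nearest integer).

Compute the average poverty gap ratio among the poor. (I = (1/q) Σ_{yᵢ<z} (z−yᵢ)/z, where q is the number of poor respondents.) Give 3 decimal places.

0.543

Incomes under z: KSh 80,000, KSh 170,000, KSh 320,000, KSh 500,000 (q = 4 of N = 8).
Relative gaps: 0.8634, 0.7098, 0.4537, 0.1465; sum = 2.173475.
The income-gap ratio divides by q (the poor only): 2.173475 / 4 = 0.543.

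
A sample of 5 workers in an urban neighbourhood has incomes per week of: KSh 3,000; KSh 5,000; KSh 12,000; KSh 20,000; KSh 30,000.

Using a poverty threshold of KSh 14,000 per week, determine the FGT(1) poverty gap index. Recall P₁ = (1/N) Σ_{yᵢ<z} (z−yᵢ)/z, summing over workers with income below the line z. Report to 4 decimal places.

Poor units: KSh 3,000, KSh 5,000, KSh 12,000 (q = 3 of N = 5).
Normalized shortfalls: (14000−3000)/14000 = 0.7857; (14000−5000)/14000 = 0.6429; (14000−12000)/14000 = 0.1429.
Sum of shortfalls = 1.571429; P₁ averages over all N: 1.571429 / 5 = 0.3143.

0.3143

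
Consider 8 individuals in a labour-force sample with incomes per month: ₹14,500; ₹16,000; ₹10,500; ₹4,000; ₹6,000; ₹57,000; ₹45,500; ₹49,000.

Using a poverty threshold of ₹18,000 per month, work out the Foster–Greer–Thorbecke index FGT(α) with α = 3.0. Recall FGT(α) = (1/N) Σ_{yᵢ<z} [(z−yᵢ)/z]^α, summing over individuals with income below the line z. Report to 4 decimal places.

Below z: ₹4,000, ₹6,000, ₹10,500, ₹14,500, ₹16,000 (q = 5 of N = 8).
Relative gaps: (18000−4000)/18000 = 0.7778; (18000−6000)/18000 = 0.6667; (18000−10500)/18000 = 0.4167; (18000−14500)/18000 = 0.1944; (18000−16000)/18000 = 0.1111.
Raised to α = 3.0: 0.47051; 0.29630; 0.07234; 0.00735; 0.00137.
Sum = 0.847865; FGT(3.0) = 0.847865 / 8 = 0.1060.

0.1060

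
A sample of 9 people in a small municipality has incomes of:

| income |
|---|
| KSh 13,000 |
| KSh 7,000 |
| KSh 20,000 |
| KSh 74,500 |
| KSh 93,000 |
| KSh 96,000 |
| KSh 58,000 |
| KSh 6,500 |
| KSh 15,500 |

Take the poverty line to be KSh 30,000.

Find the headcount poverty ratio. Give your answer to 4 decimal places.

5 of the 9 people have income below KSh 30,000.
H = 5/9 = 0.5556.

0.5556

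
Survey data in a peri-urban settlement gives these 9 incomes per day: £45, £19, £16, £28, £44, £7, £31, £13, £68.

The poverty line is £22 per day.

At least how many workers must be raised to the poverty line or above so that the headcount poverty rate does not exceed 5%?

4

Currently q = 4 of N = 9 are below the line (H = 0.444).
A headcount ratio of at most 5% allows at most ⌊0.05 × 9⌋ = 0 poor workers.
So at least 4 − 0 = 4 must be lifted.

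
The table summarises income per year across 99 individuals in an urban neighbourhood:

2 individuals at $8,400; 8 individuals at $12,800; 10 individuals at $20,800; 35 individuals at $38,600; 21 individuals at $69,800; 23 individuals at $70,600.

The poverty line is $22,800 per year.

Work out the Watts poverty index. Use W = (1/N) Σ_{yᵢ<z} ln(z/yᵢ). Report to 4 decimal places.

0.0761

Poor units: 2×$8,400, 8×$12,800, 10×$20,800 (q = 20 of N = 99).
ln(z/y) terms: ln(22800/8400) = 0.9985 (×2); ln(22800/12800) = 0.5773 (×8); ln(22800/20800) = 0.0918 (×10).
W = 7.533656 / 99 = 0.0761.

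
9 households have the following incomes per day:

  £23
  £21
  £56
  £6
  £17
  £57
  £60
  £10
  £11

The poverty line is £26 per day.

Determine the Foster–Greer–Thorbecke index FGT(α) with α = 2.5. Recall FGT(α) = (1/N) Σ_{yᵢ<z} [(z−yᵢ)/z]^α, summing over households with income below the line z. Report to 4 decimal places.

Below the line: £6, £10, £11, £17, £21, £23 (q = 6 of N = 9).
Shortfall ratios: (26−6)/26 = 0.7692; (26−10)/26 = 0.6154; (26−11)/26 = 0.5769; (26−17)/26 = 0.3462; (26−21)/26 = 0.1923; (26−23)/26 = 0.1154.
Raised to α = 2.5: 0.51897; 0.29708; 0.25281; 0.07050; 0.01622; 0.00452.
Sum = 1.160092; FGT(2.5) = 1.160092 / 9 = 0.1289.

0.1289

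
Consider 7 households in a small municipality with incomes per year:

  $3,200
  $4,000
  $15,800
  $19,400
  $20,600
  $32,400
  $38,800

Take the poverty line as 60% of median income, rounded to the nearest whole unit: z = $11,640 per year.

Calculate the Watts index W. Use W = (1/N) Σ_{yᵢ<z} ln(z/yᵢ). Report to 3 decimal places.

0.337

Below the line: $3,200, $4,000 (q = 2 of N = 7).
ln(z/y) terms: ln(11640/3200) = 1.2913; ln(11640/4000) = 1.0682.
W = 2.359450 / 7 = 0.337.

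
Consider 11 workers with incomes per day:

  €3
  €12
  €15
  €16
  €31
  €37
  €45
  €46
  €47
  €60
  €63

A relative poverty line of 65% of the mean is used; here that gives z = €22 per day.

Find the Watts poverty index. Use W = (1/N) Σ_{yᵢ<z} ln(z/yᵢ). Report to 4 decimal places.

Below z: €3, €12, €15, €16 (q = 4 of N = 11).
Log shortfalls: ln(22/3) = 1.9924; ln(22/12) = 0.6061; ln(22/15) = 0.3830; ln(22/16) = 0.3185.
W = 3.300012 / 11 = 0.3000.

0.3000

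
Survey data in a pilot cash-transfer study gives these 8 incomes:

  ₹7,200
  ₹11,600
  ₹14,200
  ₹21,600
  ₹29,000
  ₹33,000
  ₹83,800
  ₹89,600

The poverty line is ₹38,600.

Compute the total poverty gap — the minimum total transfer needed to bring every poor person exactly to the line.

₹115,000

Incomes under z: ₹7,200, ₹11,600, ₹14,200, ₹21,600, ₹29,000, ₹33,000 (q = 6 of N = 8).
Individual gaps: 38600−7200 = 31400; 38600−11600 = 27000; 38600−14200 = 24400; 38600−21600 = 17000; 38600−29000 = 9600; 38600−33000 = 5600.
Aggregate gap = ₹115,000.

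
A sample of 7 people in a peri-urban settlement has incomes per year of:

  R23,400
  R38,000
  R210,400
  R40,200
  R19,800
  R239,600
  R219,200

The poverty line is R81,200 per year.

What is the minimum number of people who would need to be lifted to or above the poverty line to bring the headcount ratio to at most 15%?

3

Currently q = 4 of N = 7 are below the line (H = 0.571).
A headcount ratio of at most 15% allows at most ⌊0.15 × 7⌋ = 1 poor people.
So at least 4 − 1 = 3 must be lifted.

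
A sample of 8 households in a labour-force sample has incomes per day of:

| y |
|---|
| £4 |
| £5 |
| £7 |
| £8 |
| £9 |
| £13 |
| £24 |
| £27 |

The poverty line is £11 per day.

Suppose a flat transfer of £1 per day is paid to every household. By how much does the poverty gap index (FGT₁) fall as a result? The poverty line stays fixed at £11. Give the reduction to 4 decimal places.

0.0568

Before: below the line — £4, £5, £7, £8, £9; poverty gap index (FGT₁) = 0.250000.
After the £1 transfer: below the line — £5, £6, £8, £9, £10; poverty gap index (FGT₁) = 0.193182.
Reduction = 0.250000 − 0.193182 = 0.0568.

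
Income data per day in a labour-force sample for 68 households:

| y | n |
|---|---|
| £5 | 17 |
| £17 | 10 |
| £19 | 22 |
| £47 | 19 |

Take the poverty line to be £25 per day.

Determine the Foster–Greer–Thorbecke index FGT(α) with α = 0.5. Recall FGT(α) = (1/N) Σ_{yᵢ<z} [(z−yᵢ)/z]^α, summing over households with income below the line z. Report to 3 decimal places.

Poor units: 17×£5, 10×£17, 22×£19 (q = 49 of N = 68).
Relative gaps: (25−5)/25 = 0.8000 (×17); (25−17)/25 = 0.3200 (×10); (25−19)/25 = 0.2400 (×22).
Raised to α = 0.5: 0.89443 (×17); 0.56569 (×10); 0.48990 (×22).
Sum = 31.639871; FGT(0.5) = 31.639871 / 68 = 0.465.

0.465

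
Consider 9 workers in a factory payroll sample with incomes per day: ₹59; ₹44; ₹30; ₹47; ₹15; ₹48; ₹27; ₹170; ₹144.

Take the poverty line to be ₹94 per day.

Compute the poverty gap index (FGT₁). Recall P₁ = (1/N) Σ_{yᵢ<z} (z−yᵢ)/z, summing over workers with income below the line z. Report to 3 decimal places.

Below the line: ₹15, ₹27, ₹30, ₹44, ₹47, ₹48, ₹59 (q = 7 of N = 9).
Shortfall ratios: (94−15)/94 = 0.8404; (94−27)/94 = 0.7128; (94−30)/94 = 0.6809; (94−44)/94 = 0.5319; (94−47)/94 = 0.5000; (94−48)/94 = 0.4894; (94−59)/94 = 0.3723.
Sum of shortfalls = 4.127660; P₁ averages over all N: 4.127660 / 9 = 0.459.

0.459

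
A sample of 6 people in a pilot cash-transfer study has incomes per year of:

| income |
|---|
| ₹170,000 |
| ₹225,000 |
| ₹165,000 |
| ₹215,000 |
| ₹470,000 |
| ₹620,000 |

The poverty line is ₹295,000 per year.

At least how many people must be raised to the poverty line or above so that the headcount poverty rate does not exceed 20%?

Currently q = 4 of N = 6 are below the line (H = 0.667).
A headcount ratio of at most 20% allows at most ⌊0.20 × 6⌋ = 1 poor people.
So at least 4 − 1 = 3 must be lifted.

3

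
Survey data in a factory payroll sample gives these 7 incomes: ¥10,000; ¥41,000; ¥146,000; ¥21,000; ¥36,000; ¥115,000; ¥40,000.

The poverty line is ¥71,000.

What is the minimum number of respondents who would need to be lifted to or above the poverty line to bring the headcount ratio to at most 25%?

5 of the 7 respondents are poor, so H = 5/7 = 0.714.
A headcount ratio of at most 25% allows at most ⌊0.25 × 7⌋ = 1 poor respondents.
So at least 5 − 1 = 4 must be lifted.

4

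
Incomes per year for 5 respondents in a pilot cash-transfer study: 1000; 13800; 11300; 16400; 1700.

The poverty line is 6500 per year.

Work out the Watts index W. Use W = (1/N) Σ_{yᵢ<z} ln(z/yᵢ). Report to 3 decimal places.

0.643

Poor units: 1000, 1700 (q = 2 of N = 5).
Log gaps: ln(6500/1000) = 1.8718; ln(6500/1700) = 1.3412.
W = 3.212976 / 5 = 0.643.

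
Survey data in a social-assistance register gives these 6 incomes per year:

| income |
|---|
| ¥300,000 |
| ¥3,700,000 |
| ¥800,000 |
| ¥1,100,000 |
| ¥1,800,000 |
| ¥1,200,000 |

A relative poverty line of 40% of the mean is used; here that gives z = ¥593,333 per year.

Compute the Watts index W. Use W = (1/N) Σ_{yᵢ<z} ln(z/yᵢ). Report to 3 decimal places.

0.114

Below z: ¥300,000 (q = 1 of N = 6).
Log shortfalls: ln(593333/300000) = 0.6820.
W = 0.681973 / 6 = 0.114.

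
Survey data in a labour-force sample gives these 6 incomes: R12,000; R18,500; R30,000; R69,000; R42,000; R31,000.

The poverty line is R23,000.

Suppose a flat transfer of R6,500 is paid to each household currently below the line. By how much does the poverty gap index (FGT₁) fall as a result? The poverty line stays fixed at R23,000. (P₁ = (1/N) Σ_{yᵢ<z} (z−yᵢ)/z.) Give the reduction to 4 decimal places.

Before: below the line — R12,000, R18,500; poverty gap index (FGT₁) = 0.112319.
After the R6,500 transfer: below the line — R18,500; poverty gap index (FGT₁) = 0.032609.
Reduction = 0.112319 − 0.032609 = 0.0797.

0.0797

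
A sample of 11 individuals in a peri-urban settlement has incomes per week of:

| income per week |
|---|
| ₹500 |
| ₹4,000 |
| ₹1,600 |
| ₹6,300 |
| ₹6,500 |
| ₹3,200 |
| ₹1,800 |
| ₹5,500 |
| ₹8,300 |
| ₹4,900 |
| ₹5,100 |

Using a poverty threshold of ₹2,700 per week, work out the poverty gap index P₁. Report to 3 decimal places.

Poor units: ₹500, ₹1,600, ₹1,800 (q = 3 of N = 11).
Gap ratios (z−y)/z: (2700−500)/2700 = 0.8148; (2700−1600)/2700 = 0.4074; (2700−1800)/2700 = 0.3333.
Σ = 1.555556. Dividing by the full population N = 11 gives P₁ = 0.141.

0.141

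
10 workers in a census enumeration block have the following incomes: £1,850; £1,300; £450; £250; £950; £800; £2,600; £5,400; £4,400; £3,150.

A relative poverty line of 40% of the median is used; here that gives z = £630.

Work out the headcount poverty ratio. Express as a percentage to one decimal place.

20.0%

2 of the 10 workers have income below £630.
H = 2/10 = 20.0%.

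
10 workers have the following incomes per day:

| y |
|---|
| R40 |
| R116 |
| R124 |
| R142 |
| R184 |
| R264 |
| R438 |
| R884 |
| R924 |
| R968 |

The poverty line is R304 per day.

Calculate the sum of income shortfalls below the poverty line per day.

R954

Incomes under z: R40, R116, R124, R142, R184, R264 (q = 6 of N = 10).
Individual gaps: 304−40 = 264; 304−116 = 188; 304−124 = 180; 304−142 = 162; 304−184 = 120; 304−264 = 40.
Aggregate gap = R954.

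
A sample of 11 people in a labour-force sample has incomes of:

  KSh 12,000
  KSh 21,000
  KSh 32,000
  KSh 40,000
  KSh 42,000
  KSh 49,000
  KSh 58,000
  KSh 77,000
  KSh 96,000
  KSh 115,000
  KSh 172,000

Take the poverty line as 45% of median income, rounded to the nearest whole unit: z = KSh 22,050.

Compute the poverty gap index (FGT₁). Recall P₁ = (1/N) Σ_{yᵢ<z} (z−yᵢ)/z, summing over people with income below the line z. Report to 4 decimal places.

0.0458

Below z: KSh 12,000, KSh 21,000 (q = 2 of N = 11).
Relative gaps: (22050−12000)/22050 = 0.4558; (22050−21000)/22050 = 0.0476.
Σ = 0.503401. Dividing by the full population N = 11 gives P₁ = 0.0458.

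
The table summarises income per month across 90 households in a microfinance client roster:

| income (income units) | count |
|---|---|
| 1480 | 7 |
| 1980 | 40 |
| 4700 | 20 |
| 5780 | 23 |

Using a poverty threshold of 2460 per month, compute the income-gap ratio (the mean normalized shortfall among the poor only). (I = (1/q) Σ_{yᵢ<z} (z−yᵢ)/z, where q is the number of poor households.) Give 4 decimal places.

0.2254

Below z: 7×1480, 40×1980 (q = 47 of N = 90).
Relative gaps: 0.3984 (×7), 0.1951 (×40); sum = 10.593496.
The income-gap ratio divides by q (the poor only): 10.593496 / 47 = 0.2254.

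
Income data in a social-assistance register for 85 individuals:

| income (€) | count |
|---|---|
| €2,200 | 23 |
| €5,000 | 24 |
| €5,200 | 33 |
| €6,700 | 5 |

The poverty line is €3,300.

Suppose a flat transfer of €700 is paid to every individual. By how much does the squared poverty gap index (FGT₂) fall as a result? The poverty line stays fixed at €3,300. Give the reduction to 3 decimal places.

Before: below the line — 23×€2,200; squared poverty gap index (FGT₂) = 0.03007.
After the €700 transfer: below the line — 23×€2,900; squared poverty gap index (FGT₂) = 0.00398.
Reduction = 0.03007 − 0.00398 = 0.026.

0.026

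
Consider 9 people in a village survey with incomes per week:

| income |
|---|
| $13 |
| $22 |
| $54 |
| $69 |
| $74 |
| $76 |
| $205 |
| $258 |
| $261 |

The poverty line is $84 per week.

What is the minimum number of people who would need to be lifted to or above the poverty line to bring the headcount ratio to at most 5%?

6

Currently q = 6 of N = 9 are below the line (H = 0.667).
A headcount ratio of at most 5% allows at most ⌊0.05 × 9⌋ = 0 poor people.
So at least 6 − 0 = 6 must be lifted.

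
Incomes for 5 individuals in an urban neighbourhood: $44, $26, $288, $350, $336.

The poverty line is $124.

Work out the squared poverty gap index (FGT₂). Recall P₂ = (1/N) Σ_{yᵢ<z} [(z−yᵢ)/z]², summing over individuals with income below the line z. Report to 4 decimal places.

0.2082

Poor units: $26, $44 (q = 2 of N = 5).
Gap ratios (z−y)/z: (124−26)/124 = 0.7903; (124−44)/124 = 0.6452.
Squared: 0.6246; 0.4162.
Sum = 1.040843; P₂ = 1.040843 / 5 = 0.2082.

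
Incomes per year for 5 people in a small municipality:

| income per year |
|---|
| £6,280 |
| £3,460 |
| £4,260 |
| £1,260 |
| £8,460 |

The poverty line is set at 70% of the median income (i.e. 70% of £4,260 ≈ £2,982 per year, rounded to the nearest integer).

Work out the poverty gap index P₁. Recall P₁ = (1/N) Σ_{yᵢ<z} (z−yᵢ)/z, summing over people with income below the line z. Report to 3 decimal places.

0.115

Incomes under z: £1,260 (q = 1 of N = 5).
Shortfall ratios: (2982−1260)/2982 = 0.5775.
Σ = 0.577465. Dividing by the full population N = 5 gives P₁ = 0.115.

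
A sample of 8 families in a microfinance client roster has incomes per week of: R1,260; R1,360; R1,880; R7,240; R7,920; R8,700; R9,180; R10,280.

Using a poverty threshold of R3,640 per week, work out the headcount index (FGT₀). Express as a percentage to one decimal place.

37.5%

3 of the 8 families have income below R3,640.
H = 3/8 = 37.5%.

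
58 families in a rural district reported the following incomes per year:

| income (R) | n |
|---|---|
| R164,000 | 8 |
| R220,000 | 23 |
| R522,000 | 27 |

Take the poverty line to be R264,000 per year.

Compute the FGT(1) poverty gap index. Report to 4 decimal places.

0.1183

Poor units: 8×R164,000, 23×R220,000 (q = 31 of N = 58).
Relative gaps: (264000−164000)/264000 = 0.3788 (×8); (264000−220000)/264000 = 0.1667 (×23).
Σ = 6.863636. Dividing by the full population N = 58 gives P₁ = 0.1183.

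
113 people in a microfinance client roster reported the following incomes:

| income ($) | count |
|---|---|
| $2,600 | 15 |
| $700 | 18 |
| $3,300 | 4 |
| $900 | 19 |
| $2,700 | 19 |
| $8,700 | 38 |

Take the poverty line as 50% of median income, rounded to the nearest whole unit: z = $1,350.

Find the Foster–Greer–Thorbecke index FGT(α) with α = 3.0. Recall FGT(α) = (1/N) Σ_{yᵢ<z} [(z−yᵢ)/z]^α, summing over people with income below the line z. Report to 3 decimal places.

Incomes under z: 18×$700, 19×$900 (q = 37 of N = 113).
Normalized shortfalls: (1350−700)/1350 = 0.4815 (×18); (1350−900)/1350 = 0.3333 (×19).
Raised to α = 3.0: 0.11162 (×18); 0.03704 (×19).
Sum = 2.712849; FGT(3.0) = 2.712849 / 113 = 0.024.

0.024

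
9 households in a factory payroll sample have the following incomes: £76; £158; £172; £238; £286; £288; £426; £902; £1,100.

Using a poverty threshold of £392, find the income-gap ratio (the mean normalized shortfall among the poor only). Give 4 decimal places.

Below z: £76, £158, £172, £238, £286, £288 (q = 6 of N = 9).
Shortfall ratios (z−y)/z: 0.8061, 0.5969, 0.5612, 0.3929, 0.2704, 0.2653; sum = 2.892857.
The income-gap ratio divides by q (the poor only): 2.892857 / 6 = 0.4821.

0.4821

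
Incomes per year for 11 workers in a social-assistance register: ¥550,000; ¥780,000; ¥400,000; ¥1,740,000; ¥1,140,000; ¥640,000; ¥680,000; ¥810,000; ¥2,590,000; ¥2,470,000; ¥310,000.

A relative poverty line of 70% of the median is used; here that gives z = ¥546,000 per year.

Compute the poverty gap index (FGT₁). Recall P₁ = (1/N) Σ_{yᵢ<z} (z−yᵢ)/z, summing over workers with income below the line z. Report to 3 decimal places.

0.064

Below z: ¥310,000, ¥400,000 (q = 2 of N = 11).
Gap ratios (z−y)/z: (546000−310000)/546000 = 0.4322; (546000−400000)/546000 = 0.2674.
Σ = 0.699634. Dividing by the full population N = 11 gives P₁ = 0.064.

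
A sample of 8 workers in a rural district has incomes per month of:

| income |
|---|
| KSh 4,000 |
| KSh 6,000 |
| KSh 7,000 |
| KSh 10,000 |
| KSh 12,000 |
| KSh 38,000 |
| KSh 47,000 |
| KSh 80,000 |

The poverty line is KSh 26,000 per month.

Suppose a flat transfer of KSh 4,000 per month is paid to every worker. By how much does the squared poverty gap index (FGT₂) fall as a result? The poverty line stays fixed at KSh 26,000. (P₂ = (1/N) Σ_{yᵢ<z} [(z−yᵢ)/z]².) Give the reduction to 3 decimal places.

Before: below the line — KSh 4,000, KSh 6,000, KSh 7,000, KSh 10,000, KSh 12,000; squared poverty gap index (FGT₂) = 0.31379.
After the KSh 4,000 transfer: below the line — KSh 8,000, KSh 10,000, KSh 11,000, KSh 14,000, KSh 16,000; squared poverty gap index (FGT₂) = 0.19397.
Reduction = 0.31379 − 0.19397 = 0.120.

0.120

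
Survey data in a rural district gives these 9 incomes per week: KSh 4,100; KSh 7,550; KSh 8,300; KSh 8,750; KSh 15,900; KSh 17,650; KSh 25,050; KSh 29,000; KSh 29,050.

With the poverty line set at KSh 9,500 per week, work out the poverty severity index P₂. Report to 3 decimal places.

0.043

Below the line: KSh 4,100, KSh 7,550, KSh 8,300, KSh 8,750 (q = 4 of N = 9).
Shortfall ratios: (9500−4100)/9500 = 0.5684; (9500−7550)/9500 = 0.2053; (9500−8300)/9500 = 0.1263; (9500−8750)/9500 = 0.0789.
Squared: 0.3231; 0.0421; 0.0160; 0.0062.
Sum = 0.387424; P₂ = 0.387424 / 9 = 0.043.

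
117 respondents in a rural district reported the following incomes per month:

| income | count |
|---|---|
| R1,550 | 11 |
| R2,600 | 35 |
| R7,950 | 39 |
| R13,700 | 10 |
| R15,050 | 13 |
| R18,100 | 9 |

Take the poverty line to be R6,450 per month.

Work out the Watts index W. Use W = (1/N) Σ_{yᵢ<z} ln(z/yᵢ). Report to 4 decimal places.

Below z: 11×R1,550, 35×R2,600 (q = 46 of N = 117).
Log shortfalls: ln(6450/1550) = 1.4258 (×11); ln(6450/2600) = 0.9086 (×35).
W = 47.483981 / 117 = 0.4058.

0.4058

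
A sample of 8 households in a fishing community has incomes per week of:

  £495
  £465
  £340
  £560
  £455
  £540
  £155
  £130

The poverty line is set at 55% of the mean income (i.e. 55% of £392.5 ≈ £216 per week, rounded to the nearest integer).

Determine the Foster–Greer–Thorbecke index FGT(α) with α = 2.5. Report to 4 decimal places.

0.0178

Below z: £130, £155 (q = 2 of N = 8).
Gap ratios (z−y)/z: (216−130)/216 = 0.3981; (216−155)/216 = 0.2824.
Raised to α = 2.5: 0.10003; 0.04238.
Sum = 0.142409; FGT(2.5) = 0.142409 / 8 = 0.0178.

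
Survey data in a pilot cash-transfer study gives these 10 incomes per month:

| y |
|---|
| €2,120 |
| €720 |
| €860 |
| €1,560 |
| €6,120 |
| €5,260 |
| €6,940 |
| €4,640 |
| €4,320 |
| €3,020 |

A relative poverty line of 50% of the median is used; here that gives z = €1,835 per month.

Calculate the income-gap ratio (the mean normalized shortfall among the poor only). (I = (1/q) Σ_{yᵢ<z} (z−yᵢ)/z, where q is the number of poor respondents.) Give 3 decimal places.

0.430

Below the line: €720, €860, €1,560 (q = 3 of N = 10).
Shortfall ratios (z−y)/z: 0.6076, 0.5313, 0.1499; sum = 1.288828.
The income-gap ratio divides by q (the poor only): 1.288828 / 3 = 0.430.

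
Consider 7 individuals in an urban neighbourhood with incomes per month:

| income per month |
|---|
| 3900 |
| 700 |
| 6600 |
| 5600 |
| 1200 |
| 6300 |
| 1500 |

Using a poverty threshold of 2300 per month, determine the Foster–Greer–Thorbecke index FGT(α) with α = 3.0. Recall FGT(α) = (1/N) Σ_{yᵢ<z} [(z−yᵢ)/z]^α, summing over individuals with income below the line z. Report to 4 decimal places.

Below z: 700, 1200, 1500 (q = 3 of N = 7).
Normalized shortfalls: (2300−700)/2300 = 0.6957; (2300−1200)/2300 = 0.4783; (2300−1500)/2300 = 0.3478.
Raised to α = 3.0: 0.33665; 0.10939; 0.04208.
Sum = 0.488124; FGT(3.0) = 0.488124 / 7 = 0.0697.

0.0697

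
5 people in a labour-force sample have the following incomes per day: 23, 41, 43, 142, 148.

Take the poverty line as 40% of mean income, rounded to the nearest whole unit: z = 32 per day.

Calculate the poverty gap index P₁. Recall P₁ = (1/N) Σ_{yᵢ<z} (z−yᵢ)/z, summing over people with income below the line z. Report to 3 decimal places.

Below the line: 23 (q = 1 of N = 5).
Gap ratios (z−y)/z: (32−23)/32 = 0.2812.
Σ = 0.281250. Dividing by the full population N = 5 gives P₁ = 0.056.

0.056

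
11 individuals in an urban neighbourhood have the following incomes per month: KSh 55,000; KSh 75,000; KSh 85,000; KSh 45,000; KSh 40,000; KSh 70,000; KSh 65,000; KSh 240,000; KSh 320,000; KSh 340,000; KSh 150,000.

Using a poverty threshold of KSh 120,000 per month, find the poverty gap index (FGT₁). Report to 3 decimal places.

0.307

Incomes under z: KSh 40,000, KSh 45,000, KSh 55,000, KSh 65,000, KSh 70,000, KSh 75,000, KSh 85,000 (q = 7 of N = 11).
Gap ratios (z−y)/z: (120000−40000)/120000 = 0.6667; (120000−45000)/120000 = 0.6250; (120000−55000)/120000 = 0.5417; (120000−65000)/120000 = 0.4583; (120000−70000)/120000 = 0.4167; (120000−75000)/120000 = 0.3750; (120000−85000)/120000 = 0.2917.
Sum of shortfalls = 3.375000; P₁ averages over all N: 3.375000 / 11 = 0.307.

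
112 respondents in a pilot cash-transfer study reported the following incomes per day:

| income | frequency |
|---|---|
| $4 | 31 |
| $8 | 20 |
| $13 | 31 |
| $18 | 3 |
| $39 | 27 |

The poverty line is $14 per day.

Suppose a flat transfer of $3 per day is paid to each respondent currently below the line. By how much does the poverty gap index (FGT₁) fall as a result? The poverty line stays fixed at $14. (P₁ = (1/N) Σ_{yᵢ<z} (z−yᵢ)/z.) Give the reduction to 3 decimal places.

0.117

Before: below the line — 31×$4, 20×$8, 31×$13; poverty gap index (FGT₁) = 0.29401.
After the $3 transfer: below the line — 31×$7, 20×$11; poverty gap index (FGT₁) = 0.17666.
Reduction = 0.29401 − 0.17666 = 0.117.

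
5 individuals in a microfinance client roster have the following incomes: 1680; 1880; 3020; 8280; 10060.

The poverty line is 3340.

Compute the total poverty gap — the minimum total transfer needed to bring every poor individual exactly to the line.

Below the line: 1680, 1880, 3020 (q = 3 of N = 5).
Individual gaps: 3340−1680 = 1660; 3340−1880 = 1460; 3340−3020 = 320.
Aggregate gap = 3440.

3440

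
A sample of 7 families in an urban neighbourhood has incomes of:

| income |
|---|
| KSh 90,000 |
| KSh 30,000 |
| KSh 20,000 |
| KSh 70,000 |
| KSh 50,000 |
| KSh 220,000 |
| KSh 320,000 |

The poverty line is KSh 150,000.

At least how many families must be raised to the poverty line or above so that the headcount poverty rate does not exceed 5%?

Currently q = 5 of N = 7 are below the line (H = 0.714).
A headcount ratio of at most 5% allows at most ⌊0.05 × 7⌋ = 0 poor families.
So at least 5 − 0 = 5 must be lifted.

5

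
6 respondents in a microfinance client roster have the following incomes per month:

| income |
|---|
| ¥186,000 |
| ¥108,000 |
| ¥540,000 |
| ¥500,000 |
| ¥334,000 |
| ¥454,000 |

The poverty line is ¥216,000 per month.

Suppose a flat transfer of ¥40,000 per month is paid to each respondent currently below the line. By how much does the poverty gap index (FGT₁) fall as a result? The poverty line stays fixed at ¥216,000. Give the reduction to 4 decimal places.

Before: below the line — ¥108,000, ¥186,000; poverty gap index (FGT₁) = 0.106481.
After the ¥40,000 transfer: below the line — ¥148,000; poverty gap index (FGT₁) = 0.052469.
Reduction = 0.106481 − 0.052469 = 0.0540.

0.0540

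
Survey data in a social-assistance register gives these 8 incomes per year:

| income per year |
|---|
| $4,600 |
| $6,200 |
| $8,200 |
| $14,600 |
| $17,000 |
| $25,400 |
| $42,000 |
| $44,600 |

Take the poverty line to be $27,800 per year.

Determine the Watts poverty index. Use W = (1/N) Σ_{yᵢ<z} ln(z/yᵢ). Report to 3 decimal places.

Below the line: $4,600, $6,200, $8,200, $14,600, $17,000, $25,400 (q = 6 of N = 8).
ln(z/y) terms: ln(27800/4600) = 1.7990; ln(27800/6200) = 1.5005; ln(27800/8200) = 1.2209; ln(27800/14600) = 0.6440; ln(27800/17000) = 0.4918; ln(27800/25400) = 0.0903.
W = 5.746492 / 8 = 0.718.

0.718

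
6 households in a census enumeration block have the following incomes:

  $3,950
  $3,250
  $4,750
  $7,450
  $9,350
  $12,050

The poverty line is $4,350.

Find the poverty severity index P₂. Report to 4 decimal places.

0.0121

Incomes under z: $3,250, $3,950 (q = 2 of N = 6).
Normalized shortfalls: (4350−3250)/4350 = 0.2529; (4350−3950)/4350 = 0.0920.
Squared: 0.0639; 0.0085.
Sum = 0.072401; P₂ = 0.072401 / 6 = 0.0121.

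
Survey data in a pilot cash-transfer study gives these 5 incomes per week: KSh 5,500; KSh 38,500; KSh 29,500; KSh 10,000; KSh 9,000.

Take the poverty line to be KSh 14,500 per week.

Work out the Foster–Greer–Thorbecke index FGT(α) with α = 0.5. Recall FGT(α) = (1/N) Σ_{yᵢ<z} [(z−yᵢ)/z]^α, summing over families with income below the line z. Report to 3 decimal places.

0.392

Below z: KSh 5,500, KSh 9,000, KSh 10,000 (q = 3 of N = 5).
Shortfall ratios: (14500−5500)/14500 = 0.6207; (14500−9000)/14500 = 0.3793; (14500−10000)/14500 = 0.3103.
Raised to α = 0.5: 0.78784; 0.61588; 0.55709.
Sum = 1.960806; FGT(0.5) = 1.960806 / 5 = 0.392.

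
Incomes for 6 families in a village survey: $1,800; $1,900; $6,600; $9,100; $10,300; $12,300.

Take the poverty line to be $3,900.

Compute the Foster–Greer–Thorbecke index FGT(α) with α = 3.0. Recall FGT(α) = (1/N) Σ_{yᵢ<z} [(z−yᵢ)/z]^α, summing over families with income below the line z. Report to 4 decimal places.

0.0485

Poor units: $1,800, $1,900 (q = 2 of N = 6).
Gap ratios (z−y)/z: (3900−1800)/3900 = 0.5385; (3900−1900)/3900 = 0.5128.
Raised to α = 3.0: 0.15612; 0.13486.
Sum = 0.290986; FGT(3.0) = 0.290986 / 6 = 0.0485.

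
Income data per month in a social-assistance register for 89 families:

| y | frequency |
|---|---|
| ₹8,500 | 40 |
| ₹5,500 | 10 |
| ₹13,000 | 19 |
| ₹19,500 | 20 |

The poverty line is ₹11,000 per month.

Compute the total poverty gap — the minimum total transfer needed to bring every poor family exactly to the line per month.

₹155,000

Poor units: 10×₹5,500, 40×₹8,500 (q = 50 of N = 89).
Individual gaps: 10×(11000−5500) = 55000; 40×(11000−8500) = 100000.
Aggregate gap = ₹155,000.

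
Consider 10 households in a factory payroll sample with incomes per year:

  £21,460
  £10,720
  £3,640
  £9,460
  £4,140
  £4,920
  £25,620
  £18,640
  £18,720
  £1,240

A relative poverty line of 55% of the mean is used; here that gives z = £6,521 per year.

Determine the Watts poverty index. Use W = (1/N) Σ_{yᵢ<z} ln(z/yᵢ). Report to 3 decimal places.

Below z: £1,240, £3,640, £4,140, £4,920 (q = 4 of N = 10).
Log shortfalls: ln(6521/1240) = 1.6599; ln(6521/3640) = 0.5830; ln(6521/4140) = 0.4543; ln(6521/4920) = 0.2817.
W = 2.979012 / 10 = 0.298.

0.298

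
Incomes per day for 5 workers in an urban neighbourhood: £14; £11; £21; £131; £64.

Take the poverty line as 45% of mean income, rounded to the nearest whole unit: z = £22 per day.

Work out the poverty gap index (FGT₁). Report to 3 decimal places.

0.182

Below the line: £11, £14, £21 (q = 3 of N = 5).
Relative gaps: (22−11)/22 = 0.5000; (22−14)/22 = 0.3636; (22−21)/22 = 0.0455.
Σ = 0.909091. Dividing by the full population N = 5 gives P₁ = 0.182.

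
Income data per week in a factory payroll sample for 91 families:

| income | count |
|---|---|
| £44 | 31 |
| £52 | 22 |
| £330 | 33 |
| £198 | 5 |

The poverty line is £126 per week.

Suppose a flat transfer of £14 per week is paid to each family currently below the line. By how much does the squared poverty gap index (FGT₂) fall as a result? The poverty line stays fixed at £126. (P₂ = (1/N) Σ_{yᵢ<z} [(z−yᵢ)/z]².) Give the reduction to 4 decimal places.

0.0736

Before: below the line — 31×£44, 22×£52; squared poverty gap index (FGT₂) = 0.227668.
After the £14 transfer: below the line — 31×£58, 22×£66; squared poverty gap index (FGT₂) = 0.154040.
Reduction = 0.227668 − 0.154040 = 0.0736.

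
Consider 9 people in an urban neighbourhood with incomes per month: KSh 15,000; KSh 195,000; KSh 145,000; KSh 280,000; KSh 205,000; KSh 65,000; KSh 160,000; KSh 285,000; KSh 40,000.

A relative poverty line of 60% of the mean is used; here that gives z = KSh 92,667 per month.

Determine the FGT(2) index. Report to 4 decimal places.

Below the line: KSh 15,000, KSh 40,000, KSh 65,000 (q = 3 of N = 9).
Normalized shortfalls: (92667−15000)/92667 = 0.8381; (92667−40000)/92667 = 0.5683; (92667−65000)/92667 = 0.2986.
Squared: 0.7025; 0.3230; 0.0891.
Sum = 1.114620; P₂ = 1.114620 / 9 = 0.1238.

0.1238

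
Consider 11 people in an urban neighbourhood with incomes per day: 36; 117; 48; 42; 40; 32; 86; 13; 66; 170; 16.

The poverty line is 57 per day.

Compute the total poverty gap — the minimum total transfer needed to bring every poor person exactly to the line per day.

172

Poor units: 13, 16, 32, 36, 40, 42, 48 (q = 7 of N = 11).
Individual gaps: 57−13 = 44; 57−16 = 41; 57−32 = 25; 57−36 = 21; 57−40 = 17; 57−42 = 15; 57−48 = 9.
Aggregate gap = 172.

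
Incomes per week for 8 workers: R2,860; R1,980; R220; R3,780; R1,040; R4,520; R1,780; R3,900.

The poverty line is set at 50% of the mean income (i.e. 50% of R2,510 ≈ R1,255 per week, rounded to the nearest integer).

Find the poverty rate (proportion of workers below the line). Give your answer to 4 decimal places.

0.2500

2 of the 8 workers have income below R1,255.
H = 2/8 = 0.2500.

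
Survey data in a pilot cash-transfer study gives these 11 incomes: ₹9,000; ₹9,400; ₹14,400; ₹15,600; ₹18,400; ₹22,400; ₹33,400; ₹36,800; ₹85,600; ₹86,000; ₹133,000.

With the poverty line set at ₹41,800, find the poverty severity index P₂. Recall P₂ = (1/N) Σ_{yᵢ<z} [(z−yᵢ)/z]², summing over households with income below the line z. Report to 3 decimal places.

Incomes under z: ₹9,000, ₹9,400, ₹14,400, ₹15,600, ₹18,400, ₹22,400, ₹33,400, ₹36,800 (q = 8 of N = 11).
Relative gaps: (41800−9000)/41800 = 0.7847; (41800−9400)/41800 = 0.7751; (41800−14400)/41800 = 0.6555; (41800−15600)/41800 = 0.6268; (41800−18400)/41800 = 0.5598; (41800−22400)/41800 = 0.4641; (41800−33400)/41800 = 0.2010; (41800−36800)/41800 = 0.1196.
Squared: 0.6157; 0.6008; 0.4297; 0.3929; 0.3134; 0.2154; 0.0404; 0.0143.
Sum = 2.622582; P₂ = 2.622582 / 11 = 0.238.

0.238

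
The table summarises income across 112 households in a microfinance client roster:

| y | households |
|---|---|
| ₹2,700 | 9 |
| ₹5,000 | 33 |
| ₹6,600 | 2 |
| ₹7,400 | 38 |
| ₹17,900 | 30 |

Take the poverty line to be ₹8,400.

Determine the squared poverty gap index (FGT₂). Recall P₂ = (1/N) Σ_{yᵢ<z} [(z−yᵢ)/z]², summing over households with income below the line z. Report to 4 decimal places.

0.0909

Poor units: 9×₹2,700, 33×₹5,000, 2×₹6,600, 38×₹7,400 (q = 82 of N = 112).
Shortfall ratios: (8400−2700)/8400 = 0.6786 (×9); (8400−5000)/8400 = 0.4048 (×33); (8400−6600)/8400 = 0.2143 (×2); (8400−7400)/8400 = 0.1190 (×38).
Squared: 0.4605 (×9); 0.1638 (×33); 0.0459 (×2); 0.0142 (×38).
Sum = 10.180981; P₂ = 10.180981 / 112 = 0.0909.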